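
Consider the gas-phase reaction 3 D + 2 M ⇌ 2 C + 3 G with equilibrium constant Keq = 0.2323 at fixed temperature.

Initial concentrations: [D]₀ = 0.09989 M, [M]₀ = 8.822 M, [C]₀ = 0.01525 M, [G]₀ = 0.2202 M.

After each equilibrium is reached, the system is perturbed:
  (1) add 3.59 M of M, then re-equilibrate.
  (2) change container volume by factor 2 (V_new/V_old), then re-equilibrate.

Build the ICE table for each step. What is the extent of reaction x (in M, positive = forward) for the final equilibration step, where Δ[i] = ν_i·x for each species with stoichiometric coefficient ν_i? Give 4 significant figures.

Q₀ = 3.2010e-05 vs Keq = 0.2323 ⇒ Q<K, forward
Step 1:
                    D           M           C           G
  I           0.09989       8.822     0.01525      0.2202
  C          -0.08054     -0.0537      0.0537     0.08054
  E           0.01935       8.768     0.06895      0.3007
  solve Keq expr → x = 0.02685; check Q = 0.2323
Then add 3.59 M of M.
Step 2:
                    D           M           C           G
  I           0.01935       12.36     0.06895      0.3007
  C         -0.003436    -0.00229     0.00229    0.003436
  E           0.01591       12.36     0.07124      0.3042
  solve Keq expr → x = 0.001145; check Q = 0.2323
Then change container volume by factor 2 (V_new/V_old).
Step 3:
                    D           M           C           G
  I          0.007955       6.178     0.03562      0.1521
  C                 0           0           0           0
  E          0.007955       6.178     0.03562      0.1521
  solve Keq expr → x = 0; check Q = 0.2323

x = 0 M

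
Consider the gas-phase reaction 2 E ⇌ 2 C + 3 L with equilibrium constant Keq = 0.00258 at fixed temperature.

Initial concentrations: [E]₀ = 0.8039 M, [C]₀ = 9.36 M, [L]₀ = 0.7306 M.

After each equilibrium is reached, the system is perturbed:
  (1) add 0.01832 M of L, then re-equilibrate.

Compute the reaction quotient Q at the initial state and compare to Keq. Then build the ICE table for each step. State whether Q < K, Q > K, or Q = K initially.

Q₀ = 52.87 vs Keq = 0.00258 ⇒ Q>K, reverse
Step 1:
                   E          C          L
  init        0.8039       9.36     0.7306
  Δ           0.4621    -0.4621    -0.6932
  eq           1.266      8.898    0.03738
  solve Keq expr → x = -0.2311; check Q = 0.00258
Then add 0.01832 M of L.
Step 2:
                   E          C          L
  init         1.266      8.898     0.0557
  Δ          0.01203   -0.01203   -0.01805
  eq           1.278      8.886    0.03765
  solve Keq expr → x = -0.006017; check Q = 0.00258

Q₀ = 52.87; Q > K (proceeds reverse)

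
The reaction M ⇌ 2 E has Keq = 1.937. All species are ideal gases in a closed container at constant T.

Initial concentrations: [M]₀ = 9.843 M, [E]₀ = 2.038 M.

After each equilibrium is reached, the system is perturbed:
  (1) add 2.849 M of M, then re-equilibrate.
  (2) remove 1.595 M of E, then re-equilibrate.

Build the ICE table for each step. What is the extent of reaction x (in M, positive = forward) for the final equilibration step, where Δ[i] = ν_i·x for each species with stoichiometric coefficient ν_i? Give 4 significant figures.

x = 0.7218 M

Q₀ = 0.422 vs Keq = 1.937 ⇒ Q<K, forward
Step 1:
                   M          E
  I            9.843      2.038
  C           -1.045       2.09
  E            8.798      4.128
  solve Keq expr → x = 1.045; check Q = 1.937
Then add 2.849 M of M.
Step 2:
                   M          E
  I            11.65      4.128
  C          -0.2819     0.5638
  E            11.37      4.692
  solve Keq expr → x = 0.2819; check Q = 1.937
Then remove 1.595 M of E.
Step 3:
                   M          E
  I            11.37      3.097
  C          -0.7218      1.444
  E            10.64       4.54
  solve Keq expr → x = 0.7218; check Q = 1.937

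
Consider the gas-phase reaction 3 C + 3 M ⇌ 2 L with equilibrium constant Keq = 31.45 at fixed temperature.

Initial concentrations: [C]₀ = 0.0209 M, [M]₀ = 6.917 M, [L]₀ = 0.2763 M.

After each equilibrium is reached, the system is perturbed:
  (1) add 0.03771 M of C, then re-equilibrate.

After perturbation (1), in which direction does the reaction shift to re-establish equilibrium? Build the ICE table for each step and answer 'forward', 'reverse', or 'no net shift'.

Q₀ = 25.27 vs Keq = 31.45 ⇒ Q<K, forward
Step 1:
                    C           M           L
  init         0.0209       6.917      0.2763
  Δ         -0.001422   -0.001422  9.4802e-04
  eq          0.01948       6.916      0.2772
  solve Keq expr → x = 4.7401e-04; check Q = 31.45
Then add 0.03771 M of C.
Step 2:
                    C           M           L
  init        0.05719       6.916      0.2772
  Δ          -0.03648    -0.03648     0.02432
  eq          0.02071       6.879      0.3016
  solve Keq expr → x = 0.01216; check Q = 31.45

Direction: forward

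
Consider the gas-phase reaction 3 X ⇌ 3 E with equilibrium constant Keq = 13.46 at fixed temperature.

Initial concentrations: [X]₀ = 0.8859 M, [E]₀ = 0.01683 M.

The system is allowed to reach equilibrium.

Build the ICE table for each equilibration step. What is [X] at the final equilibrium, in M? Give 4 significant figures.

Q₀ = 6.8564e-06 vs Keq = 13.46 ⇒ Q<K, forward
Step 1:
                    X           E
  I            0.8859     0.01683
  C           -0.6187      0.6187
  E            0.2672      0.6356
  solve Keq expr → x = 0.2062; check Q = 13.46

[X]_eq = 0.2672 M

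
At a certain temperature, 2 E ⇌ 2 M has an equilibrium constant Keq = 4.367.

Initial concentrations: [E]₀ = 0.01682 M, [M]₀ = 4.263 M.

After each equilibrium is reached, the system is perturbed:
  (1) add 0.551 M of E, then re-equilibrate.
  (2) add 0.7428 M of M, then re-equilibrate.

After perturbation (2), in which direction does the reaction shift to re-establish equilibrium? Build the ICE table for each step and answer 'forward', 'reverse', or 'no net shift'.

Q₀ = 6.4236e+04 vs Keq = 4.367 ⇒ Q>K, reverse
Step 1:
                    E           M
  init        0.01682       4.263
  Δ             1.368      -1.368
  eq            1.385       2.895
  solve Keq expr → x = -0.6842; check Q = 4.367
Then add 0.551 M of E.
Step 2:
                    E           M
  init          1.936       2.895
  Δ           -0.3727      0.3727
  eq            1.564       3.267
  solve Keq expr → x = 0.1863; check Q = 4.367
Then add 0.7428 M of M.
Step 3:
                    E           M
  init          1.564        4.01
  Δ            0.2404     -0.2404
  eq            1.804        3.77
  solve Keq expr → x = -0.1202; check Q = 4.367

Direction: reverse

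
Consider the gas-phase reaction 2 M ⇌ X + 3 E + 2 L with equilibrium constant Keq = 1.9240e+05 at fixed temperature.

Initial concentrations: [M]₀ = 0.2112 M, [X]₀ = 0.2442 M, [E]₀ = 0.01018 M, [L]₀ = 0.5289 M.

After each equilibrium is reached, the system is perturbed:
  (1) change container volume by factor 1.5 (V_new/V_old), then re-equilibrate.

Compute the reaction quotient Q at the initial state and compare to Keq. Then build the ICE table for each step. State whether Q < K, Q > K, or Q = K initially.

Q₀ = 1.6157e-06; Q < K (proceeds forward)

Q₀ = 1.6157e-06 vs Keq = 1.9240e+05 ⇒ Q<K, forward
Step 1:
                   M          X          E          L
  I           0.2112     0.2442    0.01018     0.5289
  C           -0.211     0.1055     0.3165      0.211
  E       1.8628e-04     0.3497     0.3267     0.7399
  solve Keq expr → x = 0.1055; check Q = 1.9240e+05
Then change container volume by factor 1.5 (V_new/V_old).
Step 2:
                   M          X          E          L
  I       1.2418e-04     0.2331     0.2178     0.4933
  C       -6.8940e-05 3.4470e-05 1.0341e-04 6.8940e-05
  E       5.5244e-05     0.2332     0.2179     0.4933
  solve Keq expr → x = 3.4470e-05; check Q = 1.9240e+05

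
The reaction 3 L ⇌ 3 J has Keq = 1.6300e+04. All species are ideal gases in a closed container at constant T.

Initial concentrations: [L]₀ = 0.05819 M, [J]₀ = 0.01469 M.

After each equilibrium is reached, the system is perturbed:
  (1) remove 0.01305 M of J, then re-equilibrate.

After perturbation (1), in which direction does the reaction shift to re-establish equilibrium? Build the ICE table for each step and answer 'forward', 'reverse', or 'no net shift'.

Q₀ = 0.01609 vs Keq = 1.6300e+04 ⇒ Q<K, forward
Step 1:
                   L          J
  I          0.05819    0.01469
  C         -0.05542    0.05542
  E         0.002765    0.07011
  solve Keq expr → x = 0.01847; check Q = 1.6300e+04
Then remove 0.01305 M of J.
Step 2:
                   L          J
  I         0.002765    0.05706
  C       -4.9516e-04 4.9516e-04
  E          0.00227    0.05756
  solve Keq expr → x = 1.6505e-04; check Q = 1.6300e+04

Direction: forward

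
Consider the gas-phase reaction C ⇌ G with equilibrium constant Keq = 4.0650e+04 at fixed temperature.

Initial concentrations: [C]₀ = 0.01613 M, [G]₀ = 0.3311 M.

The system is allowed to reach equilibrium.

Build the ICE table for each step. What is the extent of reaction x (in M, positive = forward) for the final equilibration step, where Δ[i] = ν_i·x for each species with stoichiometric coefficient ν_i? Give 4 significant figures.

Q₀ = 20.53 vs Keq = 4.0650e+04 ⇒ Q<K, forward
Step 1:
                    C           G
  I           0.01613      0.3311
  C          -0.01612     0.01612
  E        8.5417e-06      0.3472
  solve Keq expr → x = 0.01612; check Q = 4.0650e+04

x = 0.01612 M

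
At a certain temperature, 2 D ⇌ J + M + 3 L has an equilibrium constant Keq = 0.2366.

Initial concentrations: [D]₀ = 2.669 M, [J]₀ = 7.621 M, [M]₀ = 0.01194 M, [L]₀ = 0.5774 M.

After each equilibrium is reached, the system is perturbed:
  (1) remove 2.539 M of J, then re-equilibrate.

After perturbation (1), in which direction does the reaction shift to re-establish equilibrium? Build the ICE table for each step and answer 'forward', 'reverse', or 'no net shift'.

Q₀ = 0.002459 vs Keq = 0.2366 ⇒ Q<K, forward
Step 1:
                   D          J          M          L
  init         2.669      7.621    0.01194     0.5774
  Δ          -0.2967     0.1484     0.1484     0.4451
  eq           2.372      7.769     0.1603      1.023
  solve Keq expr → x = 0.1484; check Q = 0.2366
Then remove 2.539 M of J.
Step 2:
                   D          J          M          L
  init         2.372       5.23     0.1603      1.023
  Δ         -0.04885    0.02442    0.02442    0.07327
  eq           2.323      5.255     0.1847      1.096
  solve Keq expr → x = 0.02442; check Q = 0.2366

Direction: forward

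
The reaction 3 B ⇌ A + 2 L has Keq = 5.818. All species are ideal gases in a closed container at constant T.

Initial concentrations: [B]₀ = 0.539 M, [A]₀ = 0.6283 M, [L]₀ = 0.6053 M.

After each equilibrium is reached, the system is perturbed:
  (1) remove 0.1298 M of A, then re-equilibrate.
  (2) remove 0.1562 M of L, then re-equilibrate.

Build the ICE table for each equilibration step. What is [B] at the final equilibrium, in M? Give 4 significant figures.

[B]_eq = 0.3249 M

Q₀ = 1.47 vs Keq = 5.818 ⇒ Q<K, forward
Step 1:
                   B          A          L
  Initial      0.539     0.6283     0.6053
  Change     -0.1515    0.05049      0.101
  Equil       0.3875     0.6788     0.7063
  solve Keq expr → x = 0.05049; check Q = 5.818
Then remove 0.1298 M of A.
Step 2:
                   B          A          L
  Initial     0.3875      0.549     0.7063
  Change    -0.02036   0.006786    0.01357
  Equil       0.3672     0.5558     0.7199
  solve Keq expr → x = 0.006786; check Q = 5.818
Then remove 0.1562 M of L.
Step 3:
                   B          A          L
  Initial     0.3672     0.5558     0.5637
  Change    -0.04224    0.01408    0.02816
  Equil       0.3249     0.5699     0.5918
  solve Keq expr → x = 0.01408; check Q = 5.818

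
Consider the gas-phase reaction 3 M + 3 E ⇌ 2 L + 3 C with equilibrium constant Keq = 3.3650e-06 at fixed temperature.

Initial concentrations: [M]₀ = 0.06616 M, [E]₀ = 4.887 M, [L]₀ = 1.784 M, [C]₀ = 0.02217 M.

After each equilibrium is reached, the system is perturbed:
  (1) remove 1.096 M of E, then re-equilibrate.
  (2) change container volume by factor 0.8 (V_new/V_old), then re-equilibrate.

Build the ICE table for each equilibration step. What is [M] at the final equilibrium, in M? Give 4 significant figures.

[M]_eq = 0.106 M

Q₀ = 0.001026 vs Keq = 3.3650e-06 ⇒ Q>K, reverse
Step 1:
                    M           E           L           C
  init        0.06616       4.887       1.784     0.02217
  Δ           0.01795     0.01795    -0.01197    -0.01795
  eq          0.08411       4.905       1.772    0.004222
  solve Keq expr → x = -0.005983; check Q = 3.3650e-06
Then remove 1.096 M of E.
Step 2:
                    M           E           L           C
  init        0.08411       3.809       1.772    0.004222
  Δ        9.0645e-04  9.0645e-04 -6.0430e-04 -9.0645e-04
  eq          0.08501        3.81       1.771    0.003315
  solve Keq expr → x = -3.0215e-04; check Q = 3.3650e-06
Then change container volume by factor 0.8 (V_new/V_old).
Step 3:
                    M           E           L           C
  init         0.1063       4.762       2.214    0.004144
  Δ       -3.0655e-04 -3.0655e-04  2.0437e-04  3.0655e-04
  eq            0.106       4.762       2.214    0.004451
  solve Keq expr → x = 1.0218e-04; check Q = 3.3650e-06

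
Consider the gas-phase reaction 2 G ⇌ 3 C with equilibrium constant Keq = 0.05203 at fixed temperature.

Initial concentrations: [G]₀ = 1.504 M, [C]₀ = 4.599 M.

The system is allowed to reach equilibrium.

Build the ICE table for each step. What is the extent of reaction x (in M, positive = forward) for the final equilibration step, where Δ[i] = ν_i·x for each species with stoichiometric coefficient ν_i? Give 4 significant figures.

Q₀ = 43 vs Keq = 0.05203 ⇒ Q>K, reverse
Step 1:
                    G           C
  init          1.504       4.599
  Δ             2.444      -3.666
  eq            3.948      0.9326
  solve Keq expr → x = -1.222; check Q = 0.05203

x = -1.222 M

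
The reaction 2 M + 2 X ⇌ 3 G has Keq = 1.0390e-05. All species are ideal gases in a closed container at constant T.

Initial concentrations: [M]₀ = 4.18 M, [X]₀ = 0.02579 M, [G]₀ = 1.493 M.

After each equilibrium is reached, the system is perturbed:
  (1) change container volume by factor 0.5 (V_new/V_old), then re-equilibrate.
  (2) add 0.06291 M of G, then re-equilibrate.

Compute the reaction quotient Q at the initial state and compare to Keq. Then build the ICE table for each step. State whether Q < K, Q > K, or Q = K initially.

Q₀ = 286.4; Q > K (proceeds reverse)

Q₀ = 286.4 vs Keq = 1.0390e-05 ⇒ Q>K, reverse
Step 1:
                  M         X         G
  I            4.18   0.02579     1.493
  C          0.9527    0.9527    -1.429
  E           5.133    0.9785   0.06399
  solve Keq expr → x = -0.4763; check Q = 1.0390e-05
Then change container volume by factor 0.5 (V_new/V_old).
Step 2:
                  M         X         G
  I           10.27     1.957     0.128
  C        -0.02125  -0.02125   0.03188
  E           10.24     1.936    0.1599
  solve Keq expr → x = 0.01063; check Q = 1.0390e-05
Then add 0.06291 M of G.
Step 3:
                  M         X         G
  I           10.24     1.936    0.2228
  C         0.04019   0.04019  -0.06028
  E           10.28     1.976    0.1625
  solve Keq expr → x = -0.02009; check Q = 1.0390e-05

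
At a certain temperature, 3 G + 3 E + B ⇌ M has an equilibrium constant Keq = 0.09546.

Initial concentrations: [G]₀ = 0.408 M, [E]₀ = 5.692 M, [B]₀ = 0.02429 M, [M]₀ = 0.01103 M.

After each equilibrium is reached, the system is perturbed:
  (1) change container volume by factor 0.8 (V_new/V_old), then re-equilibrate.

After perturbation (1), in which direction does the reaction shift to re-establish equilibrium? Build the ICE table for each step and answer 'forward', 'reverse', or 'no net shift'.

Q₀ = 0.03626 vs Keq = 0.09546 ⇒ Q<K, forward
Step 1:
                    G           E           B           M
  I             0.408       5.692     0.02429     0.01103
  C          -0.02029    -0.02029   -0.006762    0.006762
  E            0.3877       5.672     0.01753     0.01779
  solve Keq expr → x = 0.006762; check Q = 0.09546
Then change container volume by factor 0.8 (V_new/V_old).
Step 2:
                    G           E           B           M
  I            0.4846        7.09     0.02191     0.02224
  C           -0.0333     -0.0333     -0.0111      0.0111
  E            0.4513       7.056     0.01081     0.03334
  solve Keq expr → x = 0.0111; check Q = 0.09546

Direction: forward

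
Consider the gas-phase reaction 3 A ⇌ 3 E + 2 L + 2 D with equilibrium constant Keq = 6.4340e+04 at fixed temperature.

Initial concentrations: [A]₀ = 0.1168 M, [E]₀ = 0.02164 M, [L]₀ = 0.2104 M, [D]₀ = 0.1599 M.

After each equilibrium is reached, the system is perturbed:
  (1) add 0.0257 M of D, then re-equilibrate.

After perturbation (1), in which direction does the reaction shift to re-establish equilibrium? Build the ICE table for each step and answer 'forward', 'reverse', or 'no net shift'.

Direction: reverse

Q₀ = 7.1983e-06 vs Keq = 6.4340e+04 ⇒ Q<K, forward
Step 1:
                   A          E          L          D
  Initial     0.1168    0.02164     0.2104     0.1599
  Change     -0.1162     0.1162    0.07748    0.07748
  Equil   5.7509e-04     0.1379     0.2879     0.2374
  solve Keq expr → x = 0.03874; check Q = 6.4340e+04
Then add 0.0257 M of D.
Step 2:
                   A          E          L          D
  Initial 5.7509e-04     0.1379     0.2879     0.2631
  Change  4.0531e-05 -4.0531e-05 -2.7021e-05 -2.7021e-05
  Equil   6.1562e-04     0.1378     0.2879     0.2631
  solve Keq expr → x = -1.3510e-05; check Q = 6.4340e+04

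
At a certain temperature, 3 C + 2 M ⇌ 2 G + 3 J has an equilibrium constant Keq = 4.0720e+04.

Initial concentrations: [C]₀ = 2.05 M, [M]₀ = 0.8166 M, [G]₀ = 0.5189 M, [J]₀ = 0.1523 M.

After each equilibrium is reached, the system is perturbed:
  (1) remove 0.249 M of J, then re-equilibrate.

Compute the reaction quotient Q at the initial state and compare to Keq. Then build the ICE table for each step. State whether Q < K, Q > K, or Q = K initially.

Q₀ = 1.6557e-04; Q < K (proceeds forward)

Q₀ = 1.6557e-04 vs Keq = 4.0720e+04 ⇒ Q<K, forward
Step 1:
                   C          M          G          J
  Initial       2.05     0.8166     0.5189     0.1523
  Change      -1.205    -0.8033     0.8033      1.205
  Equil       0.8451    0.01333      1.322      1.357
  solve Keq expr → x = 0.4016; check Q = 4.0720e+04
Then remove 0.249 M of J.
Step 2:
                   C          M          G          J
  Initial     0.8451    0.01333      1.322      1.108
  Change   -0.004975  -0.003316   0.003316   0.004975
  Equil       0.8401    0.01002      1.325      1.113
  solve Keq expr → x = 0.001658; check Q = 4.0720e+04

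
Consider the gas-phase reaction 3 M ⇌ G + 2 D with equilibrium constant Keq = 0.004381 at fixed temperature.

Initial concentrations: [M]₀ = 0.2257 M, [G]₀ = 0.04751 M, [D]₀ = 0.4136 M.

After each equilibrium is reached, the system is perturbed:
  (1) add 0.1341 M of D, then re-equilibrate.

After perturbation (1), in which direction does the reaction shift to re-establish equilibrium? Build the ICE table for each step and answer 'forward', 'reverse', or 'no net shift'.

Q₀ = 0.7069 vs Keq = 0.004381 ⇒ Q>K, reverse
Step 1:
                  M         G         D
  init       0.2257   0.04751    0.4136
  Δ          0.1365  -0.04551  -0.09102
  eq         0.3622  0.002001    0.3226
  solve Keq expr → x = -0.04551; check Q = 0.004381
Then add 0.1341 M of D.
Step 2:
                  M         G         D
  init       0.3622  0.002001    0.4567
  Δ        0.002909 -9.6960e-04 -0.001939
  eq         0.3651  0.001031    0.4547
  solve Keq expr → x = -9.6960e-04; check Q = 0.004381

Direction: reverse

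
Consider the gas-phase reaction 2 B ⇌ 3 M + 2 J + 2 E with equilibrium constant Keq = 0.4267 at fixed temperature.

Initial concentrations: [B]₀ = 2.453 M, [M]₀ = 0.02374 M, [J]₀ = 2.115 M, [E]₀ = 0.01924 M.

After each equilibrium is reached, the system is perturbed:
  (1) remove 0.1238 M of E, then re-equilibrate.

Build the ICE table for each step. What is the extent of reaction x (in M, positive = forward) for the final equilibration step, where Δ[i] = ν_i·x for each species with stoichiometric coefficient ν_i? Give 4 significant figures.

x = 0.02182 M

Q₀ = 3.6820e-09 vs Keq = 0.4267 ⇒ Q<K, forward
Step 1:
                  B         M         J         E
  Initial     2.453   0.02374     2.115   0.01924
  Change    -0.5589    0.8383    0.5589    0.5589
  Equil       1.894    0.8621     2.674    0.5781
  solve Keq expr → x = 0.2794; check Q = 0.4267
Then remove 0.1238 M of E.
Step 2:
                  B         M         J         E
  Initial     1.894    0.8621     2.674    0.4543
  Change   -0.04364   0.06545   0.04364   0.04364
  Equil        1.85    0.9275     2.718     0.498
  solve Keq expr → x = 0.02182; check Q = 0.4267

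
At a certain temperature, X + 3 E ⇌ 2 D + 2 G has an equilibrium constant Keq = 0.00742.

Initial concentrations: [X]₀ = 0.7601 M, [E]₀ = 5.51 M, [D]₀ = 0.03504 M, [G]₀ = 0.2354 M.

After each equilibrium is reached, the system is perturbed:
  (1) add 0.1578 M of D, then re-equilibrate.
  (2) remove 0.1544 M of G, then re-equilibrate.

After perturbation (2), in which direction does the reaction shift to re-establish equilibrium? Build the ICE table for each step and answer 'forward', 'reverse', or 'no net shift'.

Q₀ = 5.3508e-07 vs Keq = 0.00742 ⇒ Q<K, forward
Step 1:
                  X         E         D         G
  init       0.7601      5.51   0.03504    0.2354
  Δ         -0.3115   -0.9344    0.6229    0.6229
  eq         0.4486     4.576    0.6579    0.8583
  solve Keq expr → x = 0.3115; check Q = 0.00742
Then add 0.1578 M of D.
Step 2:
                  X         E         D         G
  init       0.4486     4.576    0.8157    0.8583
  Δ         0.03063    0.0919  -0.06127  -0.06127
  eq         0.4793     4.668    0.7545     0.797
  solve Keq expr → x = -0.03063; check Q = 0.00742
Then remove 0.1544 M of G.
Step 3:
                  X         E         D         G
  init       0.4793     4.668    0.7545    0.6426
  Δ        -0.02838  -0.08515   0.05676   0.05676
  eq         0.4509     4.582    0.8112    0.6994
  solve Keq expr → x = 0.02838; check Q = 0.00742

Direction: forward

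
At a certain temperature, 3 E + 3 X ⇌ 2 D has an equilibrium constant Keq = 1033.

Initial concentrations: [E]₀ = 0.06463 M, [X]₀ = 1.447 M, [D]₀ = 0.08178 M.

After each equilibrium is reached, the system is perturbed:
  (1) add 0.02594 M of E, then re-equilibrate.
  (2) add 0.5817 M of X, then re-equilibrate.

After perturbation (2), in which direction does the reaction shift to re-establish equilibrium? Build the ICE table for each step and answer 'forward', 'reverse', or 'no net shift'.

Direction: forward

Q₀ = 8.177 vs Keq = 1033 ⇒ Q<K, forward
Step 1:
                  E         X         D
  Initial   0.06463     1.447   0.08178
  Change   -0.04802  -0.04802   0.03202
  Equil     0.01661     1.399    0.1138
  solve Keq expr → x = 0.01601; check Q = 1033
Then add 0.02594 M of E.
Step 2:
                  E         X         D
  Initial   0.04255     1.399    0.1138
  Change   -0.02409  -0.02409   0.01606
  Equil     0.01845     1.375    0.1299
  solve Keq expr → x = 0.008031; check Q = 1033
Then add 0.5817 M of X.
Step 3:
                  E         X         D
  Initial   0.01845     1.957    0.1299
  Change   -0.00522  -0.00522   0.00348
  Equil     0.01323     1.951    0.1333
  solve Keq expr → x = 0.00174; check Q = 1033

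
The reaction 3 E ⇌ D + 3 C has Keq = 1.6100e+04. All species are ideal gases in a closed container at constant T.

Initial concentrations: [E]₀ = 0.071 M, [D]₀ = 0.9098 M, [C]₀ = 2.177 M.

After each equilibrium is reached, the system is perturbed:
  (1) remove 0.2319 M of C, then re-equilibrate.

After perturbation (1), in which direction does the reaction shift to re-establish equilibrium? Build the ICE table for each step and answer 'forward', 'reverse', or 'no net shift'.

Direction: forward

Q₀ = 2.6227e+04 vs Keq = 1.6100e+04 ⇒ Q>K, reverse
Step 1:
                  E         D         C
  init        0.071    0.9098     2.177
  Δ         0.01196 -0.003987  -0.01196
  eq        0.08296    0.9058     2.165
  solve Keq expr → x = -0.003987; check Q = 1.6100e+04
Then remove 0.2319 M of C.
Step 2:
                  E         D         C
  init      0.08296    0.9058     1.933
  Δ       -0.008484  0.002828  0.008484
  eq        0.07448    0.9086     1.942
  solve Keq expr → x = 0.002828; check Q = 1.6100e+04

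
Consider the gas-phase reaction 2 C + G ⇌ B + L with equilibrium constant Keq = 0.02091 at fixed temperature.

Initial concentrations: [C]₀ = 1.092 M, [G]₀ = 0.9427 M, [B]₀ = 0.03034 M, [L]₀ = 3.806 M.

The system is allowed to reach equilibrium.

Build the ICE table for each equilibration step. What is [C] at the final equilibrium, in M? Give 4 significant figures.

Q₀ = 0.1027 vs Keq = 0.02091 ⇒ Q>K, reverse
Step 1:
                    C           G           B           L
  I             1.092      0.9427     0.03034       3.806
  C           0.04683     0.02341    -0.02341    -0.02341
  E             1.139      0.9661    0.006926       3.783
  solve Keq expr → x = -0.02341; check Q = 0.02091

[C]_eq = 1.139 M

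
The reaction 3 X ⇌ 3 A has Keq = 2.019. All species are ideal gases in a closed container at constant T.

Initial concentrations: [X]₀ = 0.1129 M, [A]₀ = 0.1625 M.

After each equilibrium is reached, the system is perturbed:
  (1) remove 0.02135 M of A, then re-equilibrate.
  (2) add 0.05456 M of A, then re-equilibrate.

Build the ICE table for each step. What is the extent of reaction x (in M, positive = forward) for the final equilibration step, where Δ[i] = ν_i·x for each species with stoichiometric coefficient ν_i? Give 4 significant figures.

x = -0.008033 M

Q₀ = 2.982 vs Keq = 2.019 ⇒ Q>K, reverse
Step 1:
                    X           A
  Initial      0.1129      0.1625
  Change     0.008749   -0.008749
  Equil        0.1216      0.1538
  solve Keq expr → x = -0.002916; check Q = 2.019
Then remove 0.02135 M of A.
Step 2:
                    X           A
  Initial      0.1216      0.1324
  Change    -0.009431    0.009431
  Equil        0.1122      0.1418
  solve Keq expr → x = 0.003144; check Q = 2.019
Then add 0.05456 M of A.
Step 3:
                    X           A
  Initial      0.1122      0.1964
  Change       0.0241     -0.0241
  Equil        0.1363      0.1723
  solve Keq expr → x = -0.008033; check Q = 2.019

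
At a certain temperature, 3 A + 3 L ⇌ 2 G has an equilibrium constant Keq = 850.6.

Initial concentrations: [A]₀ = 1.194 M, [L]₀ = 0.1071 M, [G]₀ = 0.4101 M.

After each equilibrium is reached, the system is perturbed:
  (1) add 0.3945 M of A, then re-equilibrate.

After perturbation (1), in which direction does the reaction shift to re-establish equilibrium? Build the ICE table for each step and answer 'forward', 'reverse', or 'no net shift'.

Q₀ = 80.43 vs Keq = 850.6 ⇒ Q<K, forward
Step 1:
                  A         L         G
  Initial     1.194    0.1071    0.4101
  Change   -0.05314  -0.05314   0.03542
  Equil       1.141   0.05396    0.4455
  solve Keq expr → x = 0.01771; check Q = 850.6
Then add 0.3945 M of A.
Step 2:
                  A         L         G
  Initial     1.535   0.05396    0.4455
  Change     -0.013    -0.013  0.008667
  Equil       1.522   0.04096    0.4542
  solve Keq expr → x = 0.004333; check Q = 850.6

Direction: forward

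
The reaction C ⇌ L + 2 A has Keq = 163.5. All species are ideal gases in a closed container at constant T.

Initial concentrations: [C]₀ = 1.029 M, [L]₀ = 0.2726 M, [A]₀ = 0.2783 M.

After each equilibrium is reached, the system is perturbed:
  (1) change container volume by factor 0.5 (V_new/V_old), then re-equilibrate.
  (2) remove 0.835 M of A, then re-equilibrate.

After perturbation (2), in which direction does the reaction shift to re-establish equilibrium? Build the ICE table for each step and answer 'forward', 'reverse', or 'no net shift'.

Q₀ = 0.02052 vs Keq = 163.5 ⇒ Q<K, forward
Step 1:
                   C          L          A
  Initial      1.029     0.2726     0.2783
  Change     -0.9897     0.9897      1.979
  Equil      0.03935      1.262      2.258
  solve Keq expr → x = 0.9897; check Q = 163.5
Then change container volume by factor 0.5 (V_new/V_old).
Step 2:
                   C          L          A
  Initial     0.0787      2.525      4.515
  Change      0.1717    -0.1717    -0.3435
  Equil       0.2504      2.353      4.172
  solve Keq expr → x = -0.1717; check Q = 163.5
Then remove 0.835 M of A.
Step 3:
                   C          L          A
  Initial     0.2504      2.353      3.337
  Change    -0.07103    0.07103     0.1421
  Equil       0.1794      2.424      3.479
  solve Keq expr → x = 0.07103; check Q = 163.5

Direction: forward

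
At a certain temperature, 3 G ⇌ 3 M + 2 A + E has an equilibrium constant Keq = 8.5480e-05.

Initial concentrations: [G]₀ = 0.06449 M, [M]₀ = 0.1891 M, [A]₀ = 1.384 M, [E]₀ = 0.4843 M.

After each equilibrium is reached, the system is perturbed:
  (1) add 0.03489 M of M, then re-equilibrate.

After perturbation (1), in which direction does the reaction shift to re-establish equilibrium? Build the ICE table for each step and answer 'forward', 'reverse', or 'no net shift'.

Q₀ = 23.39 vs Keq = 8.5480e-05 ⇒ Q>K, reverse
Step 1:
                   G          M          A          E
  Initial    0.06449     0.1891      1.384     0.4843
  Change       0.177     -0.177     -0.118     -0.059
  Equil       0.2415    0.01209      1.266     0.4253
  solve Keq expr → x = -0.059; check Q = 8.5480e-05
Then add 0.03489 M of M.
Step 2:
                   G          M          A          E
  Initial     0.2415    0.04698      1.266     0.4253
  Change     0.03296   -0.03296   -0.02197   -0.01099
  Equil       0.2745    0.01402      1.244     0.4143
  solve Keq expr → x = -0.01099; check Q = 8.5480e-05

Direction: reverse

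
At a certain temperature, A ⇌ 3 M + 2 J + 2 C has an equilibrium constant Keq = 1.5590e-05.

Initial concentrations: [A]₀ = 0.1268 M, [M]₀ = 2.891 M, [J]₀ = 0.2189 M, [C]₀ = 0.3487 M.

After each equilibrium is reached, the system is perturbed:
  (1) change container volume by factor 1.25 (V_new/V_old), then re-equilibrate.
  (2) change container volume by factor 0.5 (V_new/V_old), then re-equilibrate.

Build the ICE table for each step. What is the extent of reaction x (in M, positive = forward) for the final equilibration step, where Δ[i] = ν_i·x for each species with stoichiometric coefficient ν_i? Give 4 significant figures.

Q₀ = 1.11 vs Keq = 1.5590e-05 ⇒ Q>K, reverse
Step 1:
                   A          M          J          C
  init        0.1268      2.891     0.2189     0.3487
  Δ           0.1077    -0.3231    -0.2154    -0.2154
  eq          0.2345      2.568   0.003486     0.1333
  solve Keq expr → x = -0.1077; check Q = 1.5590e-05
Then change container volume by factor 1.25 (V_new/V_old).
Step 2:
                   A          M          J          C
  init        0.1876      2.054   0.002789     0.1066
  Δ        -0.001251   0.003752   0.002501   0.002501
  eq          0.1864      2.058    0.00529     0.1091
  solve Keq expr → x = 0.001251; check Q = 1.5590e-05
Then change container volume by factor 0.5 (V_new/V_old).
Step 3:
                   A          M          J          C
  init        0.3727      4.116    0.01058     0.2183
  Δ         0.004592   -0.01378  -0.009184  -0.009184
  eq          0.3773      4.102   0.001396     0.2091
  solve Keq expr → x = -0.004592; check Q = 1.5590e-05

x = -0.004592 M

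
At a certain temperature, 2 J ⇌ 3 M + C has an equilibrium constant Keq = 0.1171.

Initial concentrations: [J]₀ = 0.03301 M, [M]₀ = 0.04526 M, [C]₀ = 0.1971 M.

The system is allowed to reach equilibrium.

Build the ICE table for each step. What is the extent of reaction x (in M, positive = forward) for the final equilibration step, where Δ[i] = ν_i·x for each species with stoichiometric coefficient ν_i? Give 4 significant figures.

Q₀ = 0.01677 vs Keq = 0.1171 ⇒ Q<K, forward
Step 1:
                    J           M           C
  I           0.03301     0.04526      0.1971
  C          -0.01203     0.01805    0.006016
  E           0.02098     0.06331      0.2031
  solve Keq expr → x = 0.006016; check Q = 0.1171

x = 0.006016 M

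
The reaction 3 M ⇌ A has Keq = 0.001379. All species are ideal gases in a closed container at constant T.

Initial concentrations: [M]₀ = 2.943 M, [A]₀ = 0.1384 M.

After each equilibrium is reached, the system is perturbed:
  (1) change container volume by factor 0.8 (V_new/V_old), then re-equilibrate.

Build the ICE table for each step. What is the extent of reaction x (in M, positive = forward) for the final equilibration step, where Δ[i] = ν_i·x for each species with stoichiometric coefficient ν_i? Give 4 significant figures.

x = 0.02704 M

Q₀ = 0.00543 vs Keq = 0.001379 ⇒ Q>K, reverse
Step 1:
                    M           A
  I             2.943      0.1384
  C            0.2771    -0.09236
  E              3.22     0.04604
  solve Keq expr → x = -0.09236; check Q = 0.001379
Then change container volume by factor 0.8 (V_new/V_old).
Step 2:
                    M           A
  I             4.025     0.05755
  C          -0.08113     0.02704
  E             3.944      0.0846
  solve Keq expr → x = 0.02704; check Q = 0.001379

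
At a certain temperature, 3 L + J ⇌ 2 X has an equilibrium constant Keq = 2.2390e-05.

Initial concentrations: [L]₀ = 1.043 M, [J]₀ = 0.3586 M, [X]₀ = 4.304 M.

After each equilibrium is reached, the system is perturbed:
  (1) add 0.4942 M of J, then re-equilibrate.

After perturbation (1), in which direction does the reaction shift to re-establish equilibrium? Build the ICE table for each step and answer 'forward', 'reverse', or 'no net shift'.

Direction: forward

Q₀ = 45.53 vs Keq = 2.2390e-05 ⇒ Q>K, reverse
Step 1:
                  L         J         X
  Initial     1.043    0.3586     4.304
  Change      6.238     2.079    -4.159
  Equil       7.281     2.438    0.1452
  solve Keq expr → x = -2.079; check Q = 2.2390e-05
Then add 0.4942 M of J.
Step 2:
                  L         J         X
  Initial     7.281     2.932    0.1452
  Change   -0.01981 -0.006603   0.01321
  Equil       7.261     2.926    0.1584
  solve Keq expr → x = 0.006603; check Q = 2.2390e-05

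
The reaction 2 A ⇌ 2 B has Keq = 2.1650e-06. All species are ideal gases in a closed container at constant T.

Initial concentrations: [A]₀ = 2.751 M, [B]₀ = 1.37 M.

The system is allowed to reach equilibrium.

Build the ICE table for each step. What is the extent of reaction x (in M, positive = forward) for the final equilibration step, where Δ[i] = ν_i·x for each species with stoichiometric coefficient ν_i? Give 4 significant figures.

x = -0.682 M

Q₀ = 0.248 vs Keq = 2.1650e-06 ⇒ Q>K, reverse
Step 1:
                    A           B
  init          2.751        1.37
  Δ             1.364      -1.364
  eq            4.115    0.006055
  solve Keq expr → x = -0.682; check Q = 2.1650e-06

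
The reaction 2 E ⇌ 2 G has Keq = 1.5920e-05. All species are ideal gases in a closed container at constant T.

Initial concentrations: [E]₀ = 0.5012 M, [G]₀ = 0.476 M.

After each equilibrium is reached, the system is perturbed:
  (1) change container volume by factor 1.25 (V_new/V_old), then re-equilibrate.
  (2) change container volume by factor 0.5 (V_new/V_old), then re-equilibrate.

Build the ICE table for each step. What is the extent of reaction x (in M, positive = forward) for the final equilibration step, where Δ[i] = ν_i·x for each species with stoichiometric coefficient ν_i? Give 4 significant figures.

Q₀ = 0.902 vs Keq = 1.5920e-05 ⇒ Q>K, reverse
Step 1:
                   E          G
  init        0.5012      0.476
  Δ           0.4721    -0.4721
  eq          0.9733   0.003884
  solve Keq expr → x = -0.2361; check Q = 1.5920e-05
Then change container volume by factor 1.25 (V_new/V_old).
Step 2:
                   E          G
  init        0.7787   0.003107
  Δ                0          0
  eq          0.7787   0.003107
  solve Keq expr → x = 0; check Q = 1.5920e-05
Then change container volume by factor 0.5 (V_new/V_old).
Step 3:
                   E          G
  init         1.557   0.006214
  Δ                0          0
  eq           1.557   0.006214
  solve Keq expr → x = 0; check Q = 1.5920e-05

x = 0 M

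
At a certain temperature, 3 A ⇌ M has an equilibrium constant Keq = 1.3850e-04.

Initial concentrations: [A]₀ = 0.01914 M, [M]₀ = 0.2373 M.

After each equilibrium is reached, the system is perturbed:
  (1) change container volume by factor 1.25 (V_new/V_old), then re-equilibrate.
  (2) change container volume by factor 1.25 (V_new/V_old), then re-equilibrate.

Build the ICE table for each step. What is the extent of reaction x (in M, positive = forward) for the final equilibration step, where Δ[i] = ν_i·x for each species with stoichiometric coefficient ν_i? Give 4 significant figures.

x = -7.9732e-06 M

Q₀ = 3.3843e+04 vs Keq = 1.3850e-04 ⇒ Q>K, reverse
Step 1:
                    A           M
  I           0.01914      0.2373
  C            0.7117     -0.2372
  E            0.7309  5.4073e-05
  solve Keq expr → x = -0.2372; check Q = 1.3850e-04
Then change container volume by factor 1.25 (V_new/V_old).
Step 2:
                    A           M
  I            0.5847  4.3259e-05
  C        4.6700e-05 -1.5567e-05
  E            0.5847  2.7692e-05
  solve Keq expr → x = -1.5567e-05; check Q = 1.3850e-04
Then change container volume by factor 1.25 (V_new/V_old).
Step 3:
                    A           M
  I            0.4678  2.2154e-05
  C        2.3920e-05 -7.9732e-06
  E            0.4678  1.4181e-05
  solve Keq expr → x = -7.9732e-06; check Q = 1.3850e-04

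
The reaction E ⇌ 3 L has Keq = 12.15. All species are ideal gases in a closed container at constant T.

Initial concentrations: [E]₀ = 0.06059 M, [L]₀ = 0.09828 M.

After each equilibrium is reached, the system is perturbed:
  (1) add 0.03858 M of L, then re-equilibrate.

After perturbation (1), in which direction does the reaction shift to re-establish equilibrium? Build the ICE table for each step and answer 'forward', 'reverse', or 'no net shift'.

Q₀ = 0.01567 vs Keq = 12.15 ⇒ Q<K, forward
Step 1:
                  E         L
  Initial   0.06059   0.09828
  Change   -0.05888    0.1766
  Equil     0.00171    0.2749
  solve Keq expr → x = 0.05888; check Q = 12.15
Then add 0.03858 M of L.
Step 2:
                  E         L
  Initial   0.00171    0.3135
  Change  7.7009e-04  -0.00231
  Equil     0.00248    0.3112
  solve Keq expr → x = -7.7009e-04; check Q = 12.15

Direction: reverse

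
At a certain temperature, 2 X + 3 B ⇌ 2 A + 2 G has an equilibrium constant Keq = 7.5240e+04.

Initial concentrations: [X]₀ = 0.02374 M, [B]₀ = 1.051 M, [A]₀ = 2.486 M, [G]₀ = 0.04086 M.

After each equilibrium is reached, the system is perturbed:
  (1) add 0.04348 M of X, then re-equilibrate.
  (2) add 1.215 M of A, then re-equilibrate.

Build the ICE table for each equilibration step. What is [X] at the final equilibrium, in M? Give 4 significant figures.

Q₀ = 15.77 vs Keq = 7.5240e+04 ⇒ Q<K, forward
Step 1:
                    X           B           A           G
  Initial     0.02374       1.051       2.486     0.04086
  Change     -0.02317    -0.03475     0.02317     0.02317
  Equil    5.7171e-04       1.016       2.509     0.06403
  solve Keq expr → x = 0.01158; check Q = 7.5240e+04
Then add 0.04348 M of X.
Step 2:
                    X           B           A           G
  Initial     0.04405       1.016       2.509     0.06403
  Change     -0.04298    -0.06447     0.04298     0.04298
  Equil      0.001072      0.9518       2.552       0.107
  solve Keq expr → x = 0.02149; check Q = 7.5240e+04
Then add 1.215 M of A.
Step 3:
                    X           B           A           G
  Initial    0.001072      0.9518       3.767       0.107
  Change   5.0098e-04  7.5147e-04 -5.0098e-04 -5.0098e-04
  Equil      0.001573      0.9525       3.767      0.1065
  solve Keq expr → x = -2.5049e-04; check Q = 7.5240e+04

[X]_eq = 0.001573 M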